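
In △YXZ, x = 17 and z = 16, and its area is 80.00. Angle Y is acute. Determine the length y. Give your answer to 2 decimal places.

From area = ½·x·z·sin Y, we get sin Y = 2·area/(x·z) ≈ 0.58824.
Taking the acute solution, ∠Y ≈ 36.03°.
Law of cosines then gives y ≈ 10.25.

10.25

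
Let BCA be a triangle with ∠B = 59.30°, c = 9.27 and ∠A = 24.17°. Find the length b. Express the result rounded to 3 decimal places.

The third angle is ∠C = 180° − ∠A − ∠B = 96.53°.
Law of sines: b = c·sin B/sin C ≈ 8.0229.

8.023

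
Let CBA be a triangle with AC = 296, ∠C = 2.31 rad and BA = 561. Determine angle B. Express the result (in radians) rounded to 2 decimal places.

Law of sines: sin B = AC·sin C/BA ≈ 0.38992.
Since BA ≥ AC, only the acute value applies: ∠B ≈ 0.401 rad.
Then ∠A = π − ∠C − ∠B ≈ 0.431 rad.

0.40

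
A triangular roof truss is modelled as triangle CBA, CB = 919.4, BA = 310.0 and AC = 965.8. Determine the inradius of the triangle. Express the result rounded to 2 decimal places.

Semiperimeter s = (310 + 965.8 + 919.4)/2 = 1097.6.
Heron's formula: area = √(1097.6·787.6·131.8·178.2) ≈ 1.4249e+05.
Inradius = area/s = 1.4249e+05/1097.6 ≈ 129.82.

r ≈ 129.82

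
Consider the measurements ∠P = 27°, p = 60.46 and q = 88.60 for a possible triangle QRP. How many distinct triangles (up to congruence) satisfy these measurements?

2

q·sin P = 88.60·sin(27°) ≈ 40.22.
Since q sin P < p < q (40.22 < 60.46 < 88.60), two triangles exist.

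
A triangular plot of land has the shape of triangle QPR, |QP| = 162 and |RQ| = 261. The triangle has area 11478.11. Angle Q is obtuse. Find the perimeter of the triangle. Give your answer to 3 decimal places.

From area = ½·|RQ|·|QP|·sin Q, we get sin Q = 2·area/(|RQ|·|QP|) ≈ 0.54293.
Taking the obtuse solution, ∠Q ≈ 147.12°.
Law of cosines then gives |PR| ≈ 406.67.
Perimeter = 406.67 + 261 + 162 = 829.67.

perimeter ≈ 829.669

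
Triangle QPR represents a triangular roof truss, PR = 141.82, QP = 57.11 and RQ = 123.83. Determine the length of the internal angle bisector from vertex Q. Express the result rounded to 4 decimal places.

t_Q ≈ 52.2244

By the law of cosines, cos Q = (RQ² + QP² − PR²) / (2·RQ·QP) ≈ -0.10729, so ∠Q ≈ 96.16°.
The bisector from Q has length 2·RQ·QP·cos(∠Q/2)/(RQ+QP) ≈ 52.224.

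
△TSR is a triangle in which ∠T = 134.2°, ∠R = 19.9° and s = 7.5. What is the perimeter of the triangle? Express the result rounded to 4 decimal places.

The third angle is ∠S = 180° − ∠R − ∠T = 25.90°.
Law of sines: t = s·sin T/sin S ≈ 12.31.
Law of sines: r = s·sin R/sin S ≈ 5.8444.
Semiperimeter p = (12.31+7.5+5.8444)/2 = 12.827.
Perimeter = 12.31 + 7.5 + 5.8444 = 25.654.

perimeter ≈ 25.6539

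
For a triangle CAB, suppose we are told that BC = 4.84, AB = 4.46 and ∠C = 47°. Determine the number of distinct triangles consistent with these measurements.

2

BC·sin C = 4.84·sin(47°) ≈ 3.54.
Since BC sin C < AB < BC (3.54 < 4.46 < 4.84), two triangles exist.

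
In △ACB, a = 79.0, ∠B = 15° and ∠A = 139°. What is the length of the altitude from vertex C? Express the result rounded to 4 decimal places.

20.4467

The third angle is ∠C = 180° − ∠B − ∠A = 26.00°.
Law of sines: c = a·sin C/sin A ≈ 52.787.
Law of sines: b = a·sin B/sin A ≈ 31.166.
Area = ½·a·c·sin B ≈ 539.66.
The altitude from C has length 2·area/c ≈ 20.447.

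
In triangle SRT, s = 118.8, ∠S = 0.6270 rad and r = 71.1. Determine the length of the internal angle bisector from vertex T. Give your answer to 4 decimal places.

t_T ≈ 42.0936

Law of sines: sin R = r·sin S/s ≈ 0.35114.
Since s ≥ r, only the acute value applies: ∠R ≈ 0.3588 rad.
Then ∠T = π − ∠S − ∠R ≈ 2.1558 rad.
Law of sines gives t = s·sin T/sin S ≈ 168.81.
The bisector from T has length 2·s·r·cos(∠T/2)/(s+r) ≈ 42.094.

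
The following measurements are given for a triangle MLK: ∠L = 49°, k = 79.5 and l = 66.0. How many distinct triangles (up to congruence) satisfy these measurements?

2

k·sin L = 79.5·sin(49°) ≈ 60.
Since k sin L < l < k (60 < 66.0 < 79.5), two triangles exist.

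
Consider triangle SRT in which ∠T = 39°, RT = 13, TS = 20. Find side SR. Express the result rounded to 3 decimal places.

By the law of cosines, SR² = RT² + TS² − 2·RT·TS·cos T = 164.88, so SR ≈ 12.841.

12.841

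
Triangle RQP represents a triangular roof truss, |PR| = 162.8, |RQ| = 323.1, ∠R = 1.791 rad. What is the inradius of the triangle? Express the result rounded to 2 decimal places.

By the law of cosines, |QP|² = |PR|² + |RQ|² − 2·|PR|·|RQ|·cos R = 1.5388e+05, so |QP| ≈ 392.27.
Area = ½·|PR|·|RQ|·sin R ≈ 25665.
Semiperimeter s = (392.27+162.8+323.1)/2 = 439.09.
Inradius = area/s = 25665/439.09 ≈ 58.452.

r ≈ 58.45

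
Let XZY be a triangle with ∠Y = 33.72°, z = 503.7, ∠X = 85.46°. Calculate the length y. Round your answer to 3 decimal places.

320.266

The third angle is ∠Z = 180° − ∠Y − ∠X = 60.82°.
Law of sines: y = z·sin Y/sin Z ≈ 320.27.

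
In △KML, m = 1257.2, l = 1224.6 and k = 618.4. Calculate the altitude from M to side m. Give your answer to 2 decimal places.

Semiperimeter s = (618.4 + 1257.2 + 1224.6)/2 = 1550.1.
Heron's formula: area = √(1550.1·931.7·292.9·325.5) ≈ 3.7107e+05.
The altitude from M has length 2·area/m ≈ 590.31.

h_M ≈ 590.31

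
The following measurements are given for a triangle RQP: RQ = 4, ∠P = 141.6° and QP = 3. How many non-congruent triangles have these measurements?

1

QP·sin P = 3·sin(141.6°) ≈ 1.863.
Since ∠P is not acute, a triangle exists only if RQ > QP; here RQ > QP, so there is exactly one triangle.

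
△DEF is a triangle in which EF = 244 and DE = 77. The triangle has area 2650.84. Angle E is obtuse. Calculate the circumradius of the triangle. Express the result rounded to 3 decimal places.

R ≈ 564.547

From area = ½·DE·EF·sin E, we get sin E = 2·area/(DE·EF) ≈ 0.28218.
Taking the obtuse solution, ∠E ≈ 163.61°.
Law of cosines then gives FD ≈ 318.61.
Circumradius = FD/(2 sin E) ≈ 564.55.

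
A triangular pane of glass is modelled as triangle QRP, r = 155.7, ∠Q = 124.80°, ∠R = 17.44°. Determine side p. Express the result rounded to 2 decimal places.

The third angle is ∠P = 180° − ∠Q − ∠R = 37.76°.
Law of sines: p = r·sin P/sin R ≈ 318.12.

318.12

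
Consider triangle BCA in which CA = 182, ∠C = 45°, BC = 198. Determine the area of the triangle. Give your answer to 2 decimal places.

area ≈ 12740.65

Area = ½·BC·CA·sin C ≈ 12741.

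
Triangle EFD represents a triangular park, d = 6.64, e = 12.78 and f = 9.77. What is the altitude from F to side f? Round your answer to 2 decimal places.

6.53

Semiperimeter s = (12.78 + 9.77 + 6.64)/2 = 14.595.
Heron's formula: area = √(14.595·1.815·4.825·7.955) ≈ 31.887.
The altitude from F has length 2·area/f ≈ 6.5275.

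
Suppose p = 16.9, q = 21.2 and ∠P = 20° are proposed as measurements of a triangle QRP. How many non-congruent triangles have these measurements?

2

q·sin P = 21.2·sin(20°) ≈ 7.251.
Since q sin P < p < q (7.251 < 16.9 < 21.2), two triangles exist.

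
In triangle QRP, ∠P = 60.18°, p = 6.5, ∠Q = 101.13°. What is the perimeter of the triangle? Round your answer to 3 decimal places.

perimeter ≈ 16.252

The third angle is ∠R = 180° − ∠P − ∠Q = 18.69°.
Law of sines: q = p·sin Q/sin P ≈ 7.3511.
Law of sines: r = p·sin R/sin P ≈ 2.4008.
Semiperimeter s = (7.3511+2.4008+6.5)/2 = 8.1259.
Perimeter = 7.3511 + 2.4008 + 6.5 = 16.252.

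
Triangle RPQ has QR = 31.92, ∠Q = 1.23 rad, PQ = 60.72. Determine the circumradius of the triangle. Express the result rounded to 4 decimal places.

By the law of cosines, RP² = PQ² + QR² − 2·PQ·QR·cos Q = 3410.2, so RP ≈ 58.397.
Area = ½·PQ·QR·sin Q ≈ 913.36.
Circumradius = RP/(2 sin Q) ≈ 30.98.

30.9801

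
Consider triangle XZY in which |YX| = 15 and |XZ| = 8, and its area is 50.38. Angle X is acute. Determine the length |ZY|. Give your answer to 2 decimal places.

12.60

From area = ½·|YX|·|XZ|·sin X, we get sin X = 2·area/(|YX|·|XZ|) ≈ 0.83967.
Taking the acute solution, ∠X ≈ 57.10°.
Law of cosines then gives |ZY| ≈ 12.596.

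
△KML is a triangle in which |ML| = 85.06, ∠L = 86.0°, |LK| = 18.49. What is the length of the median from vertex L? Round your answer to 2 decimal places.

44.15

By the law of cosines, |KM|² = |ML|² + |LK|² − 2·|ML|·|LK|·cos L = 7357.7, so |KM| ≈ 85.777.
Median from L: ½√(2·|ML|² + 2·|LK|² − |KM|²) ≈ 44.149.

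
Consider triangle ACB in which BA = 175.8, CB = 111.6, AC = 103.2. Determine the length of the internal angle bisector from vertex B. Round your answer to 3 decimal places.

130.727

By the law of cosines, cos B = (CB² + BA² − AC²) / (2·CB·BA) ≈ 0.83362, so ∠B ≈ 33.53°.
The bisector from B has length 2·CB·BA·cos(∠B/2)/(CB+BA) ≈ 130.73.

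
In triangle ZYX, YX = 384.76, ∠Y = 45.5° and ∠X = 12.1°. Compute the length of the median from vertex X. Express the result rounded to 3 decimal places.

352.931

The third angle is ∠Z = 180° − ∠Y − ∠X = 122.40°.
Law of sines: XZ = YX·sin Y/sin Z ≈ 325.03.
Law of sines: ZY = YX·sin X/sin Z ≈ 95.523.
Median from X: ½√(2·YX² + 2·XZ² − ZY²) ≈ 352.93.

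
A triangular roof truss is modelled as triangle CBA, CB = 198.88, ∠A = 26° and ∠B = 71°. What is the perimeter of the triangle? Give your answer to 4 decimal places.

1078.1402

The third angle is ∠C = 180° − ∠B − ∠A = 83.00°.
Law of sines: BA = CB·sin C/sin A ≈ 450.3.
Law of sines: AC = CB·sin B/sin A ≈ 428.96.
Semiperimeter s = (450.3+428.96+198.88)/2 = 539.07.
Perimeter = 450.3 + 428.96 + 198.88 = 1078.1.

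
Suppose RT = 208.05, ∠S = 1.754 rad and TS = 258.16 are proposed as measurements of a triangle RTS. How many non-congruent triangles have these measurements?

0

TS·sin S = 258.16·sin(1.754 rad) ≈ 253.8.
Since ∠S is not acute, a triangle exists only if RT > TS; here RT ≤ TS, so there is no triangle.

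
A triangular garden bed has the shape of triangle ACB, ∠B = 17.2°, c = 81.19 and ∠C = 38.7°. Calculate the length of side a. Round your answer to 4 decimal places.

107.5266

The third angle is ∠A = 180° − ∠C − ∠B = 124.10°.
Law of sines: a = c·sin A/sin C ≈ 107.53.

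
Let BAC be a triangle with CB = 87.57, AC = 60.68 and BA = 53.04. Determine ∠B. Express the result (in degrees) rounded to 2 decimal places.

By the law of cosines, cos B = (CB² + BA² − AC²) / (2·CB·BA) ≈ 0.73198, so ∠B ≈ 42.95°.

∠B ≈ 42.95°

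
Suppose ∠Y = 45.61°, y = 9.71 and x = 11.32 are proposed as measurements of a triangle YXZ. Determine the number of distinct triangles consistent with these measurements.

2

x·sin Y = 11.32·sin(45.61°) ≈ 8.089.
Since x sin Y < y < x (8.089 < 9.71 < 11.32), two triangles exist.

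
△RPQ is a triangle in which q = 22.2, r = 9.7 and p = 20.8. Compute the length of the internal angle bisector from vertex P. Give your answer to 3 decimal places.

By the law of cosines, cos P = (q² + r² − p²) / (2·q·r) ≈ 0.35825, so ∠P ≈ 69.01°.
The bisector from P has length 2·q·r·cos(∠P/2)/(q+r) ≈ 11.126.

11.126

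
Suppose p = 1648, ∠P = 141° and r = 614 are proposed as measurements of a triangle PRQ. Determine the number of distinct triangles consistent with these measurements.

r·sin P = 614·sin(141°) ≈ 386.4.
Since ∠P is not acute, a triangle exists only if p > r; here p > r, so there is exactly one triangle.

1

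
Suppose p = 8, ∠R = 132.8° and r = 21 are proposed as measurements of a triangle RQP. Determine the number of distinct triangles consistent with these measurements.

p·sin R = 8·sin(132.8°) ≈ 5.87.
Since ∠R is not acute, a triangle exists only if r > p; here r > p, so there is exactly one triangle.

1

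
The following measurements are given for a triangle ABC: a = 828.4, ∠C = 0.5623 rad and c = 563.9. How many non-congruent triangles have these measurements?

2

a·sin C = 828.4·sin(0.5623 rad) ≈ 441.6.
Since a sin C < c < a (441.6 < 563.9 < 828.4), two triangles exist.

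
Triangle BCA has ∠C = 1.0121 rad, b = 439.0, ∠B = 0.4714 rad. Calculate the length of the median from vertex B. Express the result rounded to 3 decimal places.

866.858

The third angle is ∠A = π − ∠B − ∠C = 1.6581 rad.
Law of sines: c = b·sin C/sin B ≈ 819.69.
Law of sines: a = b·sin A/sin B ≈ 962.99.
Median from B: ½√(2·c² + 2·a² − b²) ≈ 866.86.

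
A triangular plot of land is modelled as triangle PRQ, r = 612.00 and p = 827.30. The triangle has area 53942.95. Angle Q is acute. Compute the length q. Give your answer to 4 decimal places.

263.8368

From area = ½·p·r·sin Q, we get sin Q = 2·area/(p·r) ≈ 0.21308.
Taking the acute solution, ∠Q ≈ 12.30°.
Law of cosines then gives q ≈ 263.84.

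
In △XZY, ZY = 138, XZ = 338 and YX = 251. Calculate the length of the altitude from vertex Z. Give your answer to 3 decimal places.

122.188

Semiperimeter s = (138 + 251 + 338)/2 = 363.5.
Heron's formula: area = √(363.5·225.5·112.5·25.5) ≈ 15335.
The altitude from Z has length 2·area/YX ≈ 122.19.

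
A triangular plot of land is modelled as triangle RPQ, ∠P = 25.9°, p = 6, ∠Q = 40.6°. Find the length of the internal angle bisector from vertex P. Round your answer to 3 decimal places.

The third angle is ∠R = 180° − ∠P − ∠Q = 113.50°.
Law of sines: r = p·sin R/sin P ≈ 12.597.
Law of sines: q = p·sin Q/sin P ≈ 8.9392.
The bisector from P has length 2·q·r·cos(∠P/2)/(q+r) ≈ 10.191.

t_P ≈ 10.191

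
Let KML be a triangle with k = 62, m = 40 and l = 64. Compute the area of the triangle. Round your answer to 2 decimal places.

area ≈ 1193.33

Semiperimeter s = (62 + 40 + 64)/2 = 83.
Heron's formula: area = √(83·21·43·19) ≈ 1193.3.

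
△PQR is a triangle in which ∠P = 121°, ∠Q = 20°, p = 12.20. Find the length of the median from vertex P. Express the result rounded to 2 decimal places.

3.84

The third angle is ∠R = 180° − ∠P − ∠Q = 39.00°.
Law of sines: q = p·sin Q/sin P ≈ 4.8679.
Law of sines: r = p·sin R/sin P ≈ 8.9571.
Median from P: ½√(2·q² + 2·r² − p²) ≈ 3.841.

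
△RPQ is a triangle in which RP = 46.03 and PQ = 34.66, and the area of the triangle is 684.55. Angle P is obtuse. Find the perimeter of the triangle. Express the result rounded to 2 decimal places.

perimeter ≈ 151.10

From area = ½·RP·PQ·sin P, we get sin P = 2·area/(RP·PQ) ≈ 0.85815.
Taking the obtuse solution, ∠P ≈ 120.89°.
Law of cosines then gives QR ≈ 70.415.
Perimeter = 34.66 + 70.415 + 46.03 = 151.1.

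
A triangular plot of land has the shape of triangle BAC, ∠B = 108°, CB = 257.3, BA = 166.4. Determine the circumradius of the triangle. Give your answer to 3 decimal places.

By the law of cosines, AC² = CB² + BA² − 2·CB·BA·cos B = 1.2035e+05, so AC ≈ 346.92.
Area = ½·CB·BA·sin B ≈ 20360.
Circumradius = AC/(2 sin B) ≈ 182.39.

182.386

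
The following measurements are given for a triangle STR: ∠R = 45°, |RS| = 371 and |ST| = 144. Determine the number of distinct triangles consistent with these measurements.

0

|RS|·sin R = 371·sin(45°) ≈ 262.3.
Since |ST| = 144 < 262.3 = |RS| sin R, no triangle exists.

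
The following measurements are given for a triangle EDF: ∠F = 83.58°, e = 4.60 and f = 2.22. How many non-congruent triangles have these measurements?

e·sin F = 4.60·sin(83.58°) ≈ 4.571.
Since f = 2.22 < 4.571 = e sin F, no triangle exists.

0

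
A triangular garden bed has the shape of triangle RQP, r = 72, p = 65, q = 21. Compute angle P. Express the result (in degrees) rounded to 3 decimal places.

∠P ≈ 62.422°

By the law of cosines, cos P = (r² + q² − p²) / (2·r·q) ≈ 0.46296, so ∠P ≈ 62.42°.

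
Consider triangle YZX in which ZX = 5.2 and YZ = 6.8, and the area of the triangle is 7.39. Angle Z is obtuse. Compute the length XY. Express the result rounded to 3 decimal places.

11.727

From area = ½·YZ·ZX·sin Z, we get sin Z = 2·area/(YZ·ZX) ≈ 0.41799.
Taking the obtuse solution, ∠Z ≈ 155.29°.
Law of cosines then gives XY ≈ 11.727.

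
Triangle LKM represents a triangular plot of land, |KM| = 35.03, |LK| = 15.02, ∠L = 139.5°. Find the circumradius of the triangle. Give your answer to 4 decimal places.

Law of sines: sin M = |LK|·sin L/|KM| ≈ 0.27847.
Since |KM| ≥ |LK|, only the acute value applies: ∠M ≈ 16.17°.
Then ∠K = 180° − ∠L − ∠M ≈ 24.33°.
Law of sines gives |ML| = |KM|·sin K/sin L ≈ 22.223.
Circumradius = |KM|/(2 sin L) ≈ 26.969.

R ≈ 26.9691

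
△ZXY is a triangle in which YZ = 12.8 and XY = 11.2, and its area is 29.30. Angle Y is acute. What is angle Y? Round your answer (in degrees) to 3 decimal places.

24.127

From area = ½·XY·YZ·sin Y, we get sin Y = 2·area/(XY·YZ) ≈ 0.40876.
Taking the acute solution, ∠Y ≈ 24.13°.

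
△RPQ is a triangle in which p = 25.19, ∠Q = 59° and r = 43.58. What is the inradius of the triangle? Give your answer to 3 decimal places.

8.858

By the law of cosines, q² = r² + p² − 2·r·p·cos Q = 1403, so q ≈ 37.456.
Area = ½·r·p·sin Q ≈ 470.49.
Semiperimeter s = (43.58+25.19+37.456)/2 = 53.113.
Inradius = area/s = 470.49/53.113 ≈ 8.8583.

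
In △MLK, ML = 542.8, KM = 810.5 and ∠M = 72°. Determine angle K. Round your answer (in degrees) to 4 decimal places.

38.7695

By the law of cosines, LK² = KM² + ML² − 2·KM·ML·cos M = 6.7964e+05, so LK ≈ 824.41.
Law of cosines again: cos K = (LK² + KM² − ML²)/(2·LK·KM) ≈ 0.77967, so ∠K ≈ 38.77°.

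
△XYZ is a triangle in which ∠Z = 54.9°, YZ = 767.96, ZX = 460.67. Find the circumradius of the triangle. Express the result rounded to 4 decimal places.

R ≈ 384.1572

By the law of cosines, XY² = YZ² + ZX² − 2·YZ·ZX·cos Z = 3.9513e+05, so XY ≈ 628.6.
Area = ½·YZ·ZX·sin Z ≈ 1.4472e+05.
Circumradius = XY/(2 sin Z) ≈ 384.16.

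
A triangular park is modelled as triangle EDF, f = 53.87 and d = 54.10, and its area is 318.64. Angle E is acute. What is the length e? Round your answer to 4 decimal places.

From area = ½·d·f·sin E, we get sin E = 2·area/(d·f) ≈ 0.21867.
Taking the acute solution, ∠E ≈ 12.63°.
Law of cosines then gives e ≈ 11.879.

11.8791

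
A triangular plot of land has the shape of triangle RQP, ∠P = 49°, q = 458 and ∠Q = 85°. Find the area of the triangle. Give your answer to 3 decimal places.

The third angle is ∠R = 180° − ∠Q − ∠P = 46.00°.
Law of sines: r = q·sin R/sin Q ≈ 330.72.
Law of sines: p = q·sin P/sin Q ≈ 346.98.
Area = ½·q·r·sin P ≈ 57157.

57157.166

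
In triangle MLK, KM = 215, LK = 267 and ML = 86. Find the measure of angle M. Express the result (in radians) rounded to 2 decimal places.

∠M ≈ 2.07 rad

By the law of cosines, cos M = (KM² + ML² − LK²) / (2·KM·ML) ≈ -0.47777, so ∠M ≈ 2.069 rad.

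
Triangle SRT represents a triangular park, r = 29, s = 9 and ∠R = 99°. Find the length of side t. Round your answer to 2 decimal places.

Law of sines: sin S = s·sin R/r ≈ 0.30652.
Since r ≥ s, only the acute value applies: ∠S ≈ 17.85°.
Then ∠T = 180° − ∠R − ∠S ≈ 63.15°.
Law of sines gives t = r·sin T/sin R ≈ 26.196.

26.20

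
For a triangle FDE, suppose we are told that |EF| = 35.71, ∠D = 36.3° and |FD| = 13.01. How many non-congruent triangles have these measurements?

|FD|·sin D = 13.01·sin(36.3°) ≈ 7.702.
Since |EF| ≥ |FD|, exactly one triangle exists.

1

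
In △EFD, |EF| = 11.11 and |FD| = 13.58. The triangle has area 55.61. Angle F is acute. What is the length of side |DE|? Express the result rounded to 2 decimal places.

10.20

From area = ½·|EF|·|FD|·sin F, we get sin F = 2·area/(|EF|·|FD|) ≈ 0.73717.
Taking the acute solution, ∠F ≈ 47.49°.
Law of cosines then gives |DE| ≈ 10.196.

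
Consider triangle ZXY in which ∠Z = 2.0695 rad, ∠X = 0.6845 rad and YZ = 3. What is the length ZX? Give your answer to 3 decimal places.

The third angle is ∠Y = π − ∠Z − ∠X = 0.3876 rad.
Law of sines: ZX = YZ·sin Y/sin X ≈ 1.7933.

1.793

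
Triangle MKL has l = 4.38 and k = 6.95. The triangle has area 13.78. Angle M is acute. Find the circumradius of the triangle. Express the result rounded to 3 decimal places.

From area = ½·k·l·sin M, we get sin M = 2·area/(k·l) ≈ 0.90536.
Taking the acute solution, ∠M ≈ 64.87°.
Law of cosines then gives m ≈ 6.4524.
Circumradius = m/(2 sin M) ≈ 3.5634.

R ≈ 3.563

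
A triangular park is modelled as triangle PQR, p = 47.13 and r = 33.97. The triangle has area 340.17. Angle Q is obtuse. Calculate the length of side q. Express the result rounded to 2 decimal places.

From area = ½·r·p·sin Q, we get sin Q = 2·area/(r·p) ≈ 0.42495.
Taking the obtuse solution, ∠Q ≈ 154.85°.
Law of cosines then gives q ≈ 79.207.

79.21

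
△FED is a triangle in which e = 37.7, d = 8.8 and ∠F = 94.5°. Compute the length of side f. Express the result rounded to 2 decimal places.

By the law of cosines, f² = e² + d² − 2·e·d·cos F = 1550.8, so f ≈ 39.38.

39.38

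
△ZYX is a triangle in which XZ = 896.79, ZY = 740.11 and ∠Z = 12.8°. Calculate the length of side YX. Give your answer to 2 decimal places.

239.87

By the law of cosines, YX² = XZ² + ZY² − 2·XZ·ZY·cos Z = 57537, so YX ≈ 239.87.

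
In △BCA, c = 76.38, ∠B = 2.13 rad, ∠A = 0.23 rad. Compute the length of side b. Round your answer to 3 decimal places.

91.915

The third angle is ∠C = π − ∠A − ∠B = 0.782 rad.
Law of sines: b = c·sin B/sin C ≈ 91.915.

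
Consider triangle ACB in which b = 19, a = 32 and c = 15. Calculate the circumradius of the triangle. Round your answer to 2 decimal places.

By the law of cosines, cos A = (c² + b² − a²) / (2·c·b) ≈ -0.76842, so ∠A ≈ 140.21°.
Circumradius = a/(2 sin A) ≈ 25.002.

R ≈ 25.00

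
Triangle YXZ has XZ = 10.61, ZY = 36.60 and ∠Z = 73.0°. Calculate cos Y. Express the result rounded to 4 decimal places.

cos Y ≈ 0.9571

By the law of cosines, YX² = XZ² + ZY² − 2·XZ·ZY·cos Z = 1225.1, so YX ≈ 35.001.
Law of cosines again: cos Y = (ZY² + YX² − XZ²)/(2·ZY·YX) ≈ 0.95706, so ∠Y ≈ 16.85°.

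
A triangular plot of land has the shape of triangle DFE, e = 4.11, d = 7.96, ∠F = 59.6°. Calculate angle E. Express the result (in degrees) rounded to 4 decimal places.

31.0840

By the law of cosines, f² = e² + d² − 2·e·d·cos F = 47.143, so f ≈ 6.8661.
Law of cosines again: cos E = (d² + f² − e²)/(2·d·f) ≈ 0.85641, so ∠E ≈ 31.08°.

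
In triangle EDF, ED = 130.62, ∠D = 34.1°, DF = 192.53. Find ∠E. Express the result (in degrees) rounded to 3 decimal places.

104.943

By the law of cosines, FE² = ED² + DF² − 2·ED·DF·cos D = 12481, so FE ≈ 111.72.
Law of cosines again: cos E = (FE² + ED² − DF²)/(2·FE·ED) ≈ -0.25785, so ∠E ≈ 104.94°.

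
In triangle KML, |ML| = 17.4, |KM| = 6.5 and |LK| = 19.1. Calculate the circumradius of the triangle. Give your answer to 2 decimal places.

R ≈ 9.59

By the law of cosines, cos K = (|LK|² + |KM|² − |ML|²) / (2·|LK|·|KM|) ≈ 0.42006, so ∠K ≈ 1.1373 rad.
Circumradius = |ML|/(2 sin K) ≈ 9.5868.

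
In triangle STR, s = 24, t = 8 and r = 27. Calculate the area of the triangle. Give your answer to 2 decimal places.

93.39

Semiperimeter p = (24 + 8 + 27)/2 = 29.5.
Heron's formula: area = √(29.5·5.5·21.5·2.5) ≈ 93.386.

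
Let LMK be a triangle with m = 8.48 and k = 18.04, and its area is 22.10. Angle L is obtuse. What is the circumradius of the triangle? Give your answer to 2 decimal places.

From area = ½·m·k·sin L, we get sin L = 2·area/(m·k) ≈ 0.28893.
Taking the obtuse solution, ∠L ≈ 163.21°.
Law of cosines then gives l ≈ 26.273.
Circumradius = l/(2 sin L) ≈ 45.466.

R ≈ 45.47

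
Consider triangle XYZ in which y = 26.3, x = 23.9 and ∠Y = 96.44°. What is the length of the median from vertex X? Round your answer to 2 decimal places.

Law of sines: sin X = x·sin Y/y ≈ 0.90301.
Since y ≥ x, only the acute value applies: ∠X ≈ 64.56°.
Then ∠Z = 180° − ∠Y − ∠X ≈ 19.00°.
Law of sines gives z = y·sin Z/sin Y ≈ 8.6183.
Median from X: ½√(2·y² + 2·z² − x²) ≈ 15.498.

15.50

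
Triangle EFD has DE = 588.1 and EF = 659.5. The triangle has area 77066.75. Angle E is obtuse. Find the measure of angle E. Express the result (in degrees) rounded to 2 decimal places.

From area = ½·DE·EF·sin E, we get sin E = 2·area/(DE·EF) ≈ 0.39740.
Taking the obtuse solution, ∠E ≈ 156.58°.

∠E ≈ 156.58°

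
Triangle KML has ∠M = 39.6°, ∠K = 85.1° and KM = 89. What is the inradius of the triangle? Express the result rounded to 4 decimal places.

23.0152

The third angle is ∠L = 180° − ∠K − ∠M = 55.30°.
Law of sines: ML = KM·sin K/sin L ≈ 107.86.
Law of sines: LK = KM·sin M/sin L ≈ 69.003.
Area = ½·KM·ML·sin M ≈ 3059.4.
Semiperimeter s = (107.86+69.003+89)/2 = 132.93.
Inradius = area/s = 3059.4/132.93 ≈ 23.015.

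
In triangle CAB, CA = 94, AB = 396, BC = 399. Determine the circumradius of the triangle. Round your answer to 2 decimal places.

By the law of cosines, cos C = (BC² + CA² − AB²) / (2·BC·CA) ≈ 0.14959, so ∠C ≈ 81.40°.
Circumradius = AB/(2 sin C) ≈ 200.25.

200.25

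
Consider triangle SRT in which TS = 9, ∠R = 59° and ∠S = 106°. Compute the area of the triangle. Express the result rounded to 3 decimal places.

area ≈ 11.755

The third angle is ∠T = 180° − ∠S − ∠R = 15.00°.
Law of sines: RT = TS·sin S/sin R ≈ 10.093.
Law of sines: SR = TS·sin T/sin R ≈ 2.7175.
Area = ½·TS·RT·sin T ≈ 11.755.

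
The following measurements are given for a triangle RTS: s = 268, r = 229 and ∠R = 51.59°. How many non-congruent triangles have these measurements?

2

s·sin R = 268·sin(51.59°) ≈ 210.
Since s sin R < r < s (210 < 229 < 268), two triangles exist.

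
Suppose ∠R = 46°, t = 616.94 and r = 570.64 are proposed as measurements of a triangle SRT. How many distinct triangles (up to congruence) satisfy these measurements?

2

t·sin R = 616.94·sin(46°) ≈ 443.8.
Since t sin R < r < t (443.8 < 570.64 < 616.94), two triangles exist.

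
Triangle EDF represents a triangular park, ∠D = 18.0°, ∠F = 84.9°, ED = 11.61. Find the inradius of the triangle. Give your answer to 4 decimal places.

The third angle is ∠E = 180° − ∠D − ∠F = 77.10°.
Law of sines: DF = ED·sin E/sin F ≈ 11.362.
Law of sines: FE = ED·sin D/sin F ≈ 3.6019.
Area = ½·ED·DF·sin D ≈ 20.382.
Semiperimeter s = (11.362+3.6019+11.61)/2 = 13.287.
Inradius = area/s = 20.382/13.287 ≈ 1.534.

1.5340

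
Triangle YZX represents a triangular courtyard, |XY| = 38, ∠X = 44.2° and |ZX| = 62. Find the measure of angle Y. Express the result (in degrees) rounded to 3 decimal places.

By the law of cosines, |YZ|² = |ZX|² + |XY|² − 2·|ZX|·|XY|·cos X = 1909.9, so |YZ| ≈ 43.703.
Law of cosines again: cos Y = (|XY|² + |YZ|² − |ZX|²)/(2·|XY|·|YZ|) ≈ -0.14755, so ∠Y ≈ 98.49°.

∠Y ≈ 98.485°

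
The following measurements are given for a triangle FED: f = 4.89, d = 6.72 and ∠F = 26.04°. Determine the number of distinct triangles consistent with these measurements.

2

d·sin F = 6.72·sin(26.04°) ≈ 2.95.
Since d sin F < f < d (2.95 < 4.89 < 6.72), two triangles exist.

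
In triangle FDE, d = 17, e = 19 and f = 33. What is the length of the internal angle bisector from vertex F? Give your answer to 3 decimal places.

7.183

By the law of cosines, cos F = (d² + e² − f²) / (2·d·e) ≈ -0.67957, so ∠F ≈ 2.318 rad.
The bisector from F has length 2·d·e·cos(∠F/2)/(d+e) ≈ 7.1826.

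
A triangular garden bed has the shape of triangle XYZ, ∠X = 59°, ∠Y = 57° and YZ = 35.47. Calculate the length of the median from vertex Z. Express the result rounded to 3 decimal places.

The third angle is ∠Z = 180° − ∠X − ∠Y = 64.00°.
Law of sines: ZX = YZ·sin Y/sin X ≈ 34.705.
Law of sines: XY = YZ·sin Z/sin X ≈ 37.193.
Median from Z: ½√(2·YZ² + 2·ZX² − XY²) ≈ 29.756.

29.756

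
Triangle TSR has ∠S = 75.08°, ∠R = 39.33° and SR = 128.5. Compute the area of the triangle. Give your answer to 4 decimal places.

area ≈ 5552.5379

The third angle is ∠T = 180° − ∠S − ∠R = 65.59°.
Law of sines: RT = SR·sin S/sin T ≈ 136.36.
Law of sines: TS = SR·sin R/sin T ≈ 89.436.
Area = ½·SR·RT·sin R ≈ 5552.5.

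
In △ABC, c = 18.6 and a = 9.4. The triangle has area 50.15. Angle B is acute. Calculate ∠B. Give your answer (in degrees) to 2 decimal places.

∠B ≈ 35.01°

From area = ½·c·a·sin B, we get sin B = 2·area/(c·a) ≈ 0.57367.
Taking the acute solution, ∠B ≈ 35.01°.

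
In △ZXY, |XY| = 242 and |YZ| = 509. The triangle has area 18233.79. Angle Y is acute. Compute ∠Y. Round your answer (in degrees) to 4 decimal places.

17.2209

From area = ½·|XY|·|YZ|·sin Y, we get sin Y = 2·area/(|XY|·|YZ|) ≈ 0.29606.
Taking the acute solution, ∠Y ≈ 17.22°.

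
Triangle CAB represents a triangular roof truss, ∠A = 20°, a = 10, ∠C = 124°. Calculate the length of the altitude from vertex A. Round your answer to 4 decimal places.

h_A ≈ 14.2476

The third angle is ∠B = 180° − ∠C − ∠A = 36.00°.
Law of sines: c = a·sin C/sin A ≈ 24.239.
Law of sines: b = a·sin B/sin A ≈ 17.186.
Area = ½·a·c·sin B ≈ 71.238.
The altitude from A has length 2·area/a ≈ 14.248.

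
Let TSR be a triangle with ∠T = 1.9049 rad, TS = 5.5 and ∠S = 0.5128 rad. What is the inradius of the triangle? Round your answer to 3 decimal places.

r ≈ 1.215

The third angle is ∠R = π − ∠T − ∠S = 0.7239 rad.
Law of sines: SR = TS·sin T/sin R ≈ 7.8451.
Law of sines: RT = TS·sin S/sin R ≈ 4.0743.
Area = ½·TS·SR·sin S ≈ 10.585.
Semiperimeter s = (7.8451+4.0743+5.5)/2 = 8.7097.
Inradius = area/s = 10.585/8.7097 ≈ 1.2153.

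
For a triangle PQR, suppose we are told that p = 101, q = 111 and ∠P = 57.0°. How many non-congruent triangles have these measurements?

q·sin P = 111·sin(57.0°) ≈ 93.09.
Since q sin P < p < q (93.09 < 101 < 111), two triangles exist.

2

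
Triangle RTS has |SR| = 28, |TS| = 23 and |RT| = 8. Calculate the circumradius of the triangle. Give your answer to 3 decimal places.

By the law of cosines, cos R = (|SR|² + |RT|² − |TS|²) / (2·|SR|·|RT|) ≈ 0.71205, so ∠R ≈ 0.778 rad.
Circumradius = |TS|/(2 sin R) ≈ 16.379.

16.379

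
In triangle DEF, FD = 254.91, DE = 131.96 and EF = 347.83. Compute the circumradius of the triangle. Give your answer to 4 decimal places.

R ≈ 212.3254

By the law of cosines, cos D = (FD² + DE² − EF²) / (2·FD·DE) ≈ -0.57366, so ∠D ≈ 125.01°.
Circumradius = EF/(2 sin D) ≈ 212.33.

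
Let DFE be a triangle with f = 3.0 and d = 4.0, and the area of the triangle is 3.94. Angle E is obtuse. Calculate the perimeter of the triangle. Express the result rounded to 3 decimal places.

13.565

From area = ½·d·f·sin E, we get sin E = 2·area/(d·f) ≈ 0.65667.
Taking the obtuse solution, ∠E ≈ 138.95°.
Law of cosines then gives e ≈ 6.5651.
Perimeter = 4 + 3 + 6.5651 = 13.565.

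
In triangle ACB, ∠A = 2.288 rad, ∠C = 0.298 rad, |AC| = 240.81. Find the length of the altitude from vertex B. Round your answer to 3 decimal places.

The third angle is ∠B = π − ∠A − ∠C = 0.556 rad.
Law of sines: |CB| = |AC|·sin A/sin B ≈ 344.08.
Law of sines: |BA| = |AC|·sin C/sin B ≈ 134.05.
Area = ½·|AC|·|CB|·sin C ≈ 12164.
The altitude from B has length 2·area/|AC| ≈ 101.03.

h_B ≈ 101.026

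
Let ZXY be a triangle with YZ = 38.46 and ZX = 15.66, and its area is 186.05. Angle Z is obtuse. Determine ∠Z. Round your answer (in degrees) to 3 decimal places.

141.843

From area = ½·YZ·ZX·sin Z, we get sin Z = 2·area/(YZ·ZX) ≈ 0.61782.
Taking the obtuse solution, ∠Z ≈ 141.84°.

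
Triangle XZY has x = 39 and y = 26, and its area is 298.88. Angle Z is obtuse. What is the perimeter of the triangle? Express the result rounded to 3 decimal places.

126.929

From area = ½·y·x·sin Z, we get sin Z = 2·area/(y·x) ≈ 0.58951.
Taking the obtuse solution, ∠Z ≈ 143.88°.
Law of cosines then gives z ≈ 61.929.
Perimeter = 39 + 61.929 + 26 = 126.93.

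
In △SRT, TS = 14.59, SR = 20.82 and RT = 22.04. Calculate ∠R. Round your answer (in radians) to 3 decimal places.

By the law of cosines, cos R = (SR² + RT² − TS²) / (2·SR·RT) ≈ 0.76968, so ∠R ≈ 0.692 rad.

∠R ≈ 0.692 rad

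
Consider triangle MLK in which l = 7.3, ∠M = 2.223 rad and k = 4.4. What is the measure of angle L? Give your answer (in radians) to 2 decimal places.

0.58

By the law of cosines, m² = l² + k² − 2·l·k·cos M = 111.64, so m ≈ 10.566.
Law of cosines again: cos L = (k² + m² − l²)/(2·k·m) ≈ 0.83576, so ∠L ≈ 0.581 rad.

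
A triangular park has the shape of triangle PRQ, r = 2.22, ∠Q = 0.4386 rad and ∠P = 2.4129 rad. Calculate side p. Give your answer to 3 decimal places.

5.168

The third angle is ∠R = π − ∠Q − ∠P = 0.2901 rad.
Law of sines: p = r·sin P/sin R ≈ 5.1681.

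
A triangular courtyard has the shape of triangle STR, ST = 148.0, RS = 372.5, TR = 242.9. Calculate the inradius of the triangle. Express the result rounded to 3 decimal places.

Semiperimeter s = (242.9 + 372.5 + 148)/2 = 381.7.
Heron's formula: area = √(381.7·138.8·9.2·233.7) ≈ 10673.
Inradius = area/s = 10673/381.7 ≈ 27.961.

r ≈ 27.961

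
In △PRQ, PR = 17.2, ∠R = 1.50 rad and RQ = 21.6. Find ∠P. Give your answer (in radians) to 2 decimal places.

By the law of cosines, QP² = PR² + RQ² − 2·PR·RQ·cos R = 709.84, so QP ≈ 26.643.
Law of cosines again: cos P = (QP² + PR² − RQ²)/(2·QP·PR) ≈ 0.58823, so ∠P ≈ 0.942 rad.

0.94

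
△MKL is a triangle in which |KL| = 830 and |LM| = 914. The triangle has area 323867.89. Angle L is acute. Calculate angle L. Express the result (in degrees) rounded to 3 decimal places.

∠L ≈ 58.631°

From area = ½·|KL|·|LM|·sin L, we get sin L = 2·area/(|KL|·|LM|) ≈ 0.85383.
Taking the acute solution, ∠L ≈ 58.63°.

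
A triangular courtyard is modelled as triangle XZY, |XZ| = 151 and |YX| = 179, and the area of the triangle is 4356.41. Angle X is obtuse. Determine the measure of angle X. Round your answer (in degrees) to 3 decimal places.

From area = ½·|YX|·|XZ|·sin X, we get sin X = 2·area/(|YX|·|XZ|) ≈ 0.32235.
Taking the obtuse solution, ∠X ≈ 161.19°.

∠X ≈ 161.195°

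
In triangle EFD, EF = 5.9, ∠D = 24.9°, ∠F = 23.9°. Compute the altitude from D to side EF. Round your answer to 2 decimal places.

h_D ≈ 4.27

The third angle is ∠E = 180° − ∠F − ∠D = 131.20°.
Law of sines: FD = EF·sin E/sin D ≈ 10.544.
Law of sines: DE = EF·sin F/sin D ≈ 5.6773.
Area = ½·EF·FD·sin F ≈ 12.601.
The altitude from D has length 2·area/EF ≈ 4.2717.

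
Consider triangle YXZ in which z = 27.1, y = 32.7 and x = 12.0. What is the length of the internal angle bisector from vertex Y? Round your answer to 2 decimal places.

t_Y ≈ 9.89

By the law of cosines, cos Y = (x² + z² − y²) / (2·x·z) ≈ -0.29348, so ∠Y ≈ 1.8687 rad.
The bisector from Y has length 2·x·z·cos(∠Y/2)/(x+z) ≈ 9.8867.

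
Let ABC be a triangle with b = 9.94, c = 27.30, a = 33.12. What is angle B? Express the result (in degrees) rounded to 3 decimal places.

15.400

By the law of cosines, cos B = (c² + a² − b²) / (2·c·a) ≈ 0.96409, so ∠B ≈ 15.40°.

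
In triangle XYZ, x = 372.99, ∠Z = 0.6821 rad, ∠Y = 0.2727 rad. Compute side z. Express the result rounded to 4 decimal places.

288.0943

The third angle is ∠X = π − ∠Y − ∠Z = 2.1868 rad.
Law of sines: z = x·sin Z/sin X ≈ 288.09.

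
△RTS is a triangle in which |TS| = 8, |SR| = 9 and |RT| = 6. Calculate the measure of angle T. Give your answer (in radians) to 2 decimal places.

By the law of cosines, cos T = (|RT|² + |TS|² − |SR|²) / (2·|RT|·|TS|) ≈ 0.19792, so ∠T ≈ 1.372 rad.

1.37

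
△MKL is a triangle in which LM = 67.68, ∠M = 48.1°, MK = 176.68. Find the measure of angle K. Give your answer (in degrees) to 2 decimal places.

By the law of cosines, KL² = LM² + MK² − 2·LM·MK·cos M = 19825, so KL ≈ 140.8.
Law of cosines again: cos K = (MK² + KL² − LM²)/(2·MK·KL) ≈ 0.93381, so ∠K ≈ 20.96°.

∠K ≈ 20.96°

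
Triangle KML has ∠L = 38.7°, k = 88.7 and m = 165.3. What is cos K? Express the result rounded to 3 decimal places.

cos K ≈ 0.866

By the law of cosines, l² = k² + m² − 2·k·m·cos L = 12306, so l ≈ 110.93.
Law of cosines again: cos K = (m² + l² − k²)/(2·m·l) ≈ 0.86607, so ∠K ≈ 30.00°.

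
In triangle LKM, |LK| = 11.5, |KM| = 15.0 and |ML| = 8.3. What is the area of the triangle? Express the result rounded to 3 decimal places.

area ≈ 47.351

Semiperimeter s = (15 + 8.3 + 11.5)/2 = 17.4.
Heron's formula: area = √(17.4·2.4·9.1·5.9) ≈ 47.351.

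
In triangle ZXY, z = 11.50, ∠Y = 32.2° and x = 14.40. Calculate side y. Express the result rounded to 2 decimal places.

7.70

By the law of cosines, y² = z² + x² − 2·z·x·cos Y = 59.351, so y ≈ 7.7039.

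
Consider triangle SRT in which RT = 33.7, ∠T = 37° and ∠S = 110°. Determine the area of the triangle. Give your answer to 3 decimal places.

area ≈ 198.069

The third angle is ∠R = 180° − ∠T − ∠S = 33.00°.
Law of sines: TS = RT·sin R/sin S ≈ 19.532.
Law of sines: SR = RT·sin T/sin S ≈ 21.583.
Area = ½·RT·TS·sin T ≈ 198.07.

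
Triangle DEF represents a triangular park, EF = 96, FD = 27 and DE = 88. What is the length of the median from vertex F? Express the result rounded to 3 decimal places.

m_F ≈ 55.104

Median from F: ½√(2·EF² + 2·FD² − DE²) ≈ 55.104.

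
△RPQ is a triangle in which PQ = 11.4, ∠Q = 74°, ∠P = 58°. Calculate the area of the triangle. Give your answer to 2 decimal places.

71.28

The third angle is ∠R = 180° − ∠P − ∠Q = 48.00°.
Law of sines: QR = PQ·sin P/sin R ≈ 13.009.
Law of sines: RP = PQ·sin Q/sin R ≈ 14.746.
Area = ½·PQ·QR·sin Q ≈ 71.28.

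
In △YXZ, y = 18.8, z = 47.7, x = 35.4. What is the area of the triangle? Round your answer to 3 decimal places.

Semiperimeter s = (18.8 + 35.4 + 47.7)/2 = 50.95.
Heron's formula: area = √(50.95·32.15·15.55·3.25) ≈ 287.72.

287.720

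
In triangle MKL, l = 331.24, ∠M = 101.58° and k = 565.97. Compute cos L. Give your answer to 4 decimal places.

0.8897

By the law of cosines, m² = k² + l² − 2·k·l·cos M = 5.0531e+05, so m ≈ 710.85.
Law of cosines again: cos L = (m² + k² − l²)/(2·m·k) ≈ 0.88973, so ∠L ≈ 27.16°.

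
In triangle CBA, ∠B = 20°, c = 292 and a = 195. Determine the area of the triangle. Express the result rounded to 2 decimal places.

Area = ½·a·c·sin B ≈ 9737.3.

area ≈ 9737.31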